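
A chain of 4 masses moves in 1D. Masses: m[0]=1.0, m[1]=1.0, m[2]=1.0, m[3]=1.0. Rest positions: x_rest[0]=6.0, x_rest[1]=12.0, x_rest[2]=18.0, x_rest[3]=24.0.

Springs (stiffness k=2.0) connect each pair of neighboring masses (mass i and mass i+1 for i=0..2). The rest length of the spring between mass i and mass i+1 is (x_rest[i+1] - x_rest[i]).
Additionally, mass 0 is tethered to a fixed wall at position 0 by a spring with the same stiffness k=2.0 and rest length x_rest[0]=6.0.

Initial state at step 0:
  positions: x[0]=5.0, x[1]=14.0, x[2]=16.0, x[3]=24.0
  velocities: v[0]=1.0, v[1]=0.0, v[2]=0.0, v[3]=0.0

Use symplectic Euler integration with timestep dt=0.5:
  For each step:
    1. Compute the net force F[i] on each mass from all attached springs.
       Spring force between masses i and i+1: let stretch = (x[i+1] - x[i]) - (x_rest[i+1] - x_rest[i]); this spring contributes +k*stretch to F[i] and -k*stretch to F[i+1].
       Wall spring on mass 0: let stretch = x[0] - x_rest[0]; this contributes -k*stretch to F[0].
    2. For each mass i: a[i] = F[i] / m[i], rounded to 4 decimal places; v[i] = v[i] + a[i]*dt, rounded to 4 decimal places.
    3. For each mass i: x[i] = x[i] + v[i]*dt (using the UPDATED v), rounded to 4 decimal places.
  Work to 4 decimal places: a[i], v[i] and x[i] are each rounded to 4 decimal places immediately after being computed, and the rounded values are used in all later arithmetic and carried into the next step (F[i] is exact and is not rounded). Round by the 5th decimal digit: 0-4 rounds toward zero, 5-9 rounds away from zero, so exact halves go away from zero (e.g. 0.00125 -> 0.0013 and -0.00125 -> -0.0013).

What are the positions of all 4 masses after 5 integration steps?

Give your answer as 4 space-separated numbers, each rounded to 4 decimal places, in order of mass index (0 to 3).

Answer: 5.9375 11.3438 18.6875 24.3438

Derivation:
Step 0: x=[5.0000 14.0000 16.0000 24.0000] v=[1.0000 0.0000 0.0000 0.0000]
Step 1: x=[7.5000 10.5000 19.0000 23.0000] v=[5.0000 -7.0000 6.0000 -2.0000]
Step 2: x=[7.7500 9.7500 19.7500 23.0000] v=[0.5000 -1.5000 1.5000 0.0000]
Step 3: x=[5.1250 13.0000 17.1250 24.3750] v=[-5.2500 6.5000 -5.2500 2.7500]
Step 4: x=[3.8750 14.3750 16.0625 25.1250] v=[-2.5000 2.7500 -2.1250 1.5000]
Step 5: x=[5.9375 11.3438 18.6875 24.3438] v=[4.1250 -6.0625 5.2500 -1.5625]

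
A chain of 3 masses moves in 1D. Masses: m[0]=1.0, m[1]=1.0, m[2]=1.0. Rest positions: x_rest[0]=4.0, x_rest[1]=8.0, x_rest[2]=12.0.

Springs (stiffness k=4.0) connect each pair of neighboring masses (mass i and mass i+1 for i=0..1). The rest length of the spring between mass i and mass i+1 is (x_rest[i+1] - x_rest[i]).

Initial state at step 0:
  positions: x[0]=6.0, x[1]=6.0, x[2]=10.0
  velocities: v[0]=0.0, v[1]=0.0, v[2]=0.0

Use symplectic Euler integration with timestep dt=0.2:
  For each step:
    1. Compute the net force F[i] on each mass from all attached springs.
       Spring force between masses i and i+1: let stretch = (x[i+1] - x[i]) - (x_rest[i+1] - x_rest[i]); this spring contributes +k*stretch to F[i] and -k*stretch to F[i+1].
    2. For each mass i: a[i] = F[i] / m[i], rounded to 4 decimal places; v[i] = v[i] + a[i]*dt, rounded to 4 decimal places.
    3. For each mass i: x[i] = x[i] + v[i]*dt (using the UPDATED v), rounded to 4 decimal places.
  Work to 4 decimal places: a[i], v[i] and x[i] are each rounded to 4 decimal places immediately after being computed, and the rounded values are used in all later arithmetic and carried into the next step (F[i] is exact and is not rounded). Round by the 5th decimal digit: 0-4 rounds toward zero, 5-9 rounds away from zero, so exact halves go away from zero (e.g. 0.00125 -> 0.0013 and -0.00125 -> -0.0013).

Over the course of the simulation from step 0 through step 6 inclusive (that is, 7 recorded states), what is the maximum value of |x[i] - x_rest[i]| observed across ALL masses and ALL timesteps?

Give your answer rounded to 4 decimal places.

Answer: 2.5147

Derivation:
Step 0: x=[6.0000 6.0000 10.0000] v=[0.0000 0.0000 0.0000]
Step 1: x=[5.3600 6.6400 10.0000] v=[-3.2000 3.2000 0.0000]
Step 2: x=[4.2848 7.6128 10.1024] v=[-5.3760 4.8640 0.5120]
Step 3: x=[3.1021 8.4515 10.4465] v=[-5.9136 4.1933 1.7203]
Step 4: x=[2.1353 8.7535 11.1114] v=[-4.8341 1.5098 3.3243]
Step 5: x=[1.5874 8.3738 12.0390] v=[-2.7395 -1.8984 4.6380]
Step 6: x=[1.4853 7.4947 13.0202] v=[-0.5104 -4.3954 4.9058]
Max displacement = 2.5147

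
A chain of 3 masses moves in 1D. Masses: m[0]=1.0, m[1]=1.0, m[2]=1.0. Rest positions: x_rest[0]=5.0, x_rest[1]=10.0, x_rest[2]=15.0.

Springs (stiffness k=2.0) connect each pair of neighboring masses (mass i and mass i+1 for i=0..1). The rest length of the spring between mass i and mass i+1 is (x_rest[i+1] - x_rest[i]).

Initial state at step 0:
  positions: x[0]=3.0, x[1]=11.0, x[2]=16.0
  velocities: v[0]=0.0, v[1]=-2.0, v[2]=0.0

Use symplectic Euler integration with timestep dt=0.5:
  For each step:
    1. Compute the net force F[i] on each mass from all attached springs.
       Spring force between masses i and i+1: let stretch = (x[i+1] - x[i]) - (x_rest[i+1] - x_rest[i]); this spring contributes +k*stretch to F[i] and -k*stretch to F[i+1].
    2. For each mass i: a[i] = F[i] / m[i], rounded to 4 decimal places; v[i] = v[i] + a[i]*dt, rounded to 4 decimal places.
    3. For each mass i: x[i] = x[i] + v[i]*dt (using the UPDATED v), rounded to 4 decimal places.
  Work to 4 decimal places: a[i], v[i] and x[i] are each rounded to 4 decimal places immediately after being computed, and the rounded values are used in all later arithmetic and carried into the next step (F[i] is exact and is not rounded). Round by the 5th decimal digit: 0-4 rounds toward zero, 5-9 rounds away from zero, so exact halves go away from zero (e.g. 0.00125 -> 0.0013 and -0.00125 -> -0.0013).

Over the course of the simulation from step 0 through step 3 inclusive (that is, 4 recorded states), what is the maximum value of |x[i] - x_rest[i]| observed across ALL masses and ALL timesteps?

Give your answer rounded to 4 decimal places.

Step 0: x=[3.0000 11.0000 16.0000] v=[0.0000 -2.0000 0.0000]
Step 1: x=[4.5000 8.5000 16.0000] v=[3.0000 -5.0000 0.0000]
Step 2: x=[5.5000 7.7500 14.7500] v=[2.0000 -1.5000 -2.5000]
Step 3: x=[5.1250 9.3750 12.5000] v=[-0.7500 3.2500 -4.5000]
Max displacement = 2.5000

Answer: 2.5000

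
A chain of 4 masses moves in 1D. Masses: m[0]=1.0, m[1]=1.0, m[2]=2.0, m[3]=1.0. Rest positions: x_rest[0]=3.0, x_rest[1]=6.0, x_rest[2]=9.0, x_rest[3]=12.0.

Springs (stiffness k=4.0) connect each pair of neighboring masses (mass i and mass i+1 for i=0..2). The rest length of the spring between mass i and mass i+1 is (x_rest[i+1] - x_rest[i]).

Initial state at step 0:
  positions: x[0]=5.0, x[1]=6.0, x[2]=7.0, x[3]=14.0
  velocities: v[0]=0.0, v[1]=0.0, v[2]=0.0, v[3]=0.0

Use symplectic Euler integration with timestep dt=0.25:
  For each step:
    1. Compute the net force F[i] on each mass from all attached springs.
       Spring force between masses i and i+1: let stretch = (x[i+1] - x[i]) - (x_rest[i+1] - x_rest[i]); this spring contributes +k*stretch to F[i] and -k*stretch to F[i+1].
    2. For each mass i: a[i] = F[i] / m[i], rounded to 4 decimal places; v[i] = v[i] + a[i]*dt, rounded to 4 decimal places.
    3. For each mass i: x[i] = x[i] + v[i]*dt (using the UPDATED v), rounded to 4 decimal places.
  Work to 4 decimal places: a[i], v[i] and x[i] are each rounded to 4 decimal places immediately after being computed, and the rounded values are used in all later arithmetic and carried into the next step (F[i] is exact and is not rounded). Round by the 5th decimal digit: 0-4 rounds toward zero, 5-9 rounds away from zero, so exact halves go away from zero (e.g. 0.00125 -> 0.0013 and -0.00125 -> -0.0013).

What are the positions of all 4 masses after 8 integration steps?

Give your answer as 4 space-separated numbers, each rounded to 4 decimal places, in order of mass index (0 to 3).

Step 0: x=[5.0000 6.0000 7.0000 14.0000] v=[0.0000 0.0000 0.0000 0.0000]
Step 1: x=[4.5000 6.0000 7.7500 13.0000] v=[-2.0000 0.0000 3.0000 -4.0000]
Step 2: x=[3.6250 6.0625 8.9375 11.4375] v=[-3.5000 0.2500 4.7500 -6.2500]
Step 3: x=[2.6094 6.2344 10.0781 10.0000] v=[-4.0625 0.6875 4.5625 -5.7500]
Step 4: x=[1.7500 6.4610 10.7285 9.3320] v=[-3.4375 0.9062 2.6016 -2.6719]
Step 5: x=[1.3184 6.5767 10.6709 9.7632] v=[-1.7265 0.4627 -0.2304 1.7246]
Step 6: x=[1.4514 6.4014 9.9881 11.1713] v=[0.5318 -0.7014 -2.7314 5.6323]
Step 7: x=[2.0719 5.8852 9.0048 13.0336] v=[2.4818 -2.0647 -3.9332 7.4491]
Step 8: x=[2.8957 5.1956 8.1352 14.6387] v=[3.2951 -2.7584 -3.4786 6.4203]

Answer: 2.8957 5.1956 8.1352 14.6387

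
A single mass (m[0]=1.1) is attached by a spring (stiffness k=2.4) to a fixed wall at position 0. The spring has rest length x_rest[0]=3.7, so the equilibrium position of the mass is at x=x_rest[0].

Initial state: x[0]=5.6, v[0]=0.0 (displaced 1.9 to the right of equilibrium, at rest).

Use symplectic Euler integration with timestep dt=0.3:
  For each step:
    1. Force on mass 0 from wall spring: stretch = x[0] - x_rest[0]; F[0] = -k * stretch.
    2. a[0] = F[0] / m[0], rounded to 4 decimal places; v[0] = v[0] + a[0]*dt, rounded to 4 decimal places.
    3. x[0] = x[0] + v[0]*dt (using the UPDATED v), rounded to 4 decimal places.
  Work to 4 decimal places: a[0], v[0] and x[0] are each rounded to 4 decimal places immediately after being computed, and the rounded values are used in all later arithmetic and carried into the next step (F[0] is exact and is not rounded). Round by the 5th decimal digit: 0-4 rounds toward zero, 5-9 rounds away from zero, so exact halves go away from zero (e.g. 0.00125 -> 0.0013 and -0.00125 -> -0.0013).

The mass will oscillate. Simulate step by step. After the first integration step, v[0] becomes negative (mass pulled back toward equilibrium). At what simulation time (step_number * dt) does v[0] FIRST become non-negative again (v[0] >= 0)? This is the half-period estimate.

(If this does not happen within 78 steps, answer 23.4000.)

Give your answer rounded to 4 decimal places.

Answer: 2.4000

Derivation:
Step 0: x=[5.6000] v=[0.0000]
Step 1: x=[5.2269] v=[-1.2437]
Step 2: x=[4.5540] v=[-2.2431]
Step 3: x=[3.7134] v=[-2.8021]
Step 4: x=[2.8701] v=[-2.8109]
Step 5: x=[2.1898] v=[-2.2677]
Step 6: x=[1.8060] v=[-1.2792]
Step 7: x=[1.7942] v=[-0.0395]
Step 8: x=[2.1566] v=[1.2079]
First v>=0 after going negative at step 8, time=2.4000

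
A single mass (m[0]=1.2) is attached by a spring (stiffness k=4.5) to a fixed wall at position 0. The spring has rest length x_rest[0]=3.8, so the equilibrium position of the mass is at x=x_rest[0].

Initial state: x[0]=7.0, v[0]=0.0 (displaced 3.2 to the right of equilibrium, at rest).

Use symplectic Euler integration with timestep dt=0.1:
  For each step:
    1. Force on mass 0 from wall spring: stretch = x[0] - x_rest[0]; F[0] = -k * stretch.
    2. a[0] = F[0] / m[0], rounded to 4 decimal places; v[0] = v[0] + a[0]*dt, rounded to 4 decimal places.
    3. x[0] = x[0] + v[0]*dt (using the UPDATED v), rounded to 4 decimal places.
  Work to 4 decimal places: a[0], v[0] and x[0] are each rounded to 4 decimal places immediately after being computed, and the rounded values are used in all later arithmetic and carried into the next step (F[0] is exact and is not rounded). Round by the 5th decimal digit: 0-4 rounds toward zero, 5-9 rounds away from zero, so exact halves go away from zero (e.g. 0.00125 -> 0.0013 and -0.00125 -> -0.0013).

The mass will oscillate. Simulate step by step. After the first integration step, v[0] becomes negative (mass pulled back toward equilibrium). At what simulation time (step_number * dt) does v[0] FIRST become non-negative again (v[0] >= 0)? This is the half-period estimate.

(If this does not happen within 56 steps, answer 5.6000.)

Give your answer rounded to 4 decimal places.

Step 0: x=[7.0000] v=[0.0000]
Step 1: x=[6.8800] v=[-1.2000]
Step 2: x=[6.6445] v=[-2.3550]
Step 3: x=[6.3023] v=[-3.4217]
Step 4: x=[5.8663] v=[-4.3601]
Step 5: x=[5.3528] v=[-5.1350]
Step 6: x=[4.7811] v=[-5.7173]
Step 7: x=[4.1726] v=[-6.0852]
Step 8: x=[3.5501] v=[-6.2249]
Step 9: x=[2.9370] v=[-6.1312]
Step 10: x=[2.3562] v=[-5.8076]
Step 11: x=[1.8296] v=[-5.2662]
Step 12: x=[1.3769] v=[-4.5273]
Step 13: x=[1.0150] v=[-3.6186]
Step 14: x=[0.7576] v=[-2.5742]
Step 15: x=[0.6143] v=[-1.4333]
Step 16: x=[0.5904] v=[-0.2387]
Step 17: x=[0.6869] v=[0.9649]
First v>=0 after going negative at step 17, time=1.7000

Answer: 1.7000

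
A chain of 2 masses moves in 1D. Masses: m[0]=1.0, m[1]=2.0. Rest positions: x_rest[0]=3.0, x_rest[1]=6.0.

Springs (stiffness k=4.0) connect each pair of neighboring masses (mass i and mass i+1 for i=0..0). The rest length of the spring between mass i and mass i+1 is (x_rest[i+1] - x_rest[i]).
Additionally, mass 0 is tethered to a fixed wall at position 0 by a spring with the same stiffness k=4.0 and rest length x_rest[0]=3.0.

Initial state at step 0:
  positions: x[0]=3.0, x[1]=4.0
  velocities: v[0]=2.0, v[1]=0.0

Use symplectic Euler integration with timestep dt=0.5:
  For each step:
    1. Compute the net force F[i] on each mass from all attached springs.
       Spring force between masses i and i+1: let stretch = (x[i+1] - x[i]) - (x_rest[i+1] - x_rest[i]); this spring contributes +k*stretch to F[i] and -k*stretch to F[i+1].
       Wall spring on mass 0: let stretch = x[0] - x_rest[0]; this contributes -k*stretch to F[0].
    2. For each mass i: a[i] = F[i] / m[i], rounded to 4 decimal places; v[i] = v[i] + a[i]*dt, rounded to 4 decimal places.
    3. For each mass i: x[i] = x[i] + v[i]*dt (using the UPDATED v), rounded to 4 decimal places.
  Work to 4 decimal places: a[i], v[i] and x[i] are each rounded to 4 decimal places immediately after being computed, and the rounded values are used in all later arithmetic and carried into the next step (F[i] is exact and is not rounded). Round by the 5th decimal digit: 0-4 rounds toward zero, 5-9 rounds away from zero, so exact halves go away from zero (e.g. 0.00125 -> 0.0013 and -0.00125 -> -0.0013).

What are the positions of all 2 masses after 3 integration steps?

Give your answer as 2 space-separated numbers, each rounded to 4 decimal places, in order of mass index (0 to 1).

Answer: 4.0000 6.5000

Derivation:
Step 0: x=[3.0000 4.0000] v=[2.0000 0.0000]
Step 1: x=[2.0000 5.0000] v=[-2.0000 2.0000]
Step 2: x=[2.0000 6.0000] v=[0.0000 2.0000]
Step 3: x=[4.0000 6.5000] v=[4.0000 1.0000]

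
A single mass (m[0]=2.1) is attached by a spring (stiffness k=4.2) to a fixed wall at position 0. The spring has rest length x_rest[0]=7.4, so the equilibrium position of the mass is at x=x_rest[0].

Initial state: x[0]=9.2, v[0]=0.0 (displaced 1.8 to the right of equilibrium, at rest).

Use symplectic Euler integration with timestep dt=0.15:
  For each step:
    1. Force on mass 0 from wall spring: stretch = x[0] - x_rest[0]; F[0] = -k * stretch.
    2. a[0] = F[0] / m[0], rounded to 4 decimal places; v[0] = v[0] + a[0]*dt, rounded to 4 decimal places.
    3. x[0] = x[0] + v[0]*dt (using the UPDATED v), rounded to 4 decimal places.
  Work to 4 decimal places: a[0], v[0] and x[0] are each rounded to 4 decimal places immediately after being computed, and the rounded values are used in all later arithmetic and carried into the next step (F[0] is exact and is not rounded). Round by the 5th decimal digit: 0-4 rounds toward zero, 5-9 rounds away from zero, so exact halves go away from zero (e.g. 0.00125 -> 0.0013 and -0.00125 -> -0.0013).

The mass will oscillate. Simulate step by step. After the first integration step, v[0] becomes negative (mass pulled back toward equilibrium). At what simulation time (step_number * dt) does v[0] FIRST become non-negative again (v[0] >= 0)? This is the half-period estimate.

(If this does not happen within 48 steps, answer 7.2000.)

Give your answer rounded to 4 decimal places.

Step 0: x=[9.2000] v=[0.0000]
Step 1: x=[9.1190] v=[-0.5400]
Step 2: x=[8.9606] v=[-1.0557]
Step 3: x=[8.7320] v=[-1.5239]
Step 4: x=[8.4435] v=[-1.9235]
Step 5: x=[8.1080] v=[-2.2366]
Step 6: x=[7.7407] v=[-2.4490]
Step 7: x=[7.3580] v=[-2.5512]
Step 8: x=[6.9772] v=[-2.5386]
Step 9: x=[6.6154] v=[-2.4118]
Step 10: x=[6.2889] v=[-2.1764]
Step 11: x=[6.0124] v=[-1.8431]
Step 12: x=[5.7984] v=[-1.4268]
Step 13: x=[5.6565] v=[-0.9463]
Step 14: x=[5.5930] v=[-0.4233]
Step 15: x=[5.6108] v=[0.1188]
First v>=0 after going negative at step 15, time=2.2500

Answer: 2.2500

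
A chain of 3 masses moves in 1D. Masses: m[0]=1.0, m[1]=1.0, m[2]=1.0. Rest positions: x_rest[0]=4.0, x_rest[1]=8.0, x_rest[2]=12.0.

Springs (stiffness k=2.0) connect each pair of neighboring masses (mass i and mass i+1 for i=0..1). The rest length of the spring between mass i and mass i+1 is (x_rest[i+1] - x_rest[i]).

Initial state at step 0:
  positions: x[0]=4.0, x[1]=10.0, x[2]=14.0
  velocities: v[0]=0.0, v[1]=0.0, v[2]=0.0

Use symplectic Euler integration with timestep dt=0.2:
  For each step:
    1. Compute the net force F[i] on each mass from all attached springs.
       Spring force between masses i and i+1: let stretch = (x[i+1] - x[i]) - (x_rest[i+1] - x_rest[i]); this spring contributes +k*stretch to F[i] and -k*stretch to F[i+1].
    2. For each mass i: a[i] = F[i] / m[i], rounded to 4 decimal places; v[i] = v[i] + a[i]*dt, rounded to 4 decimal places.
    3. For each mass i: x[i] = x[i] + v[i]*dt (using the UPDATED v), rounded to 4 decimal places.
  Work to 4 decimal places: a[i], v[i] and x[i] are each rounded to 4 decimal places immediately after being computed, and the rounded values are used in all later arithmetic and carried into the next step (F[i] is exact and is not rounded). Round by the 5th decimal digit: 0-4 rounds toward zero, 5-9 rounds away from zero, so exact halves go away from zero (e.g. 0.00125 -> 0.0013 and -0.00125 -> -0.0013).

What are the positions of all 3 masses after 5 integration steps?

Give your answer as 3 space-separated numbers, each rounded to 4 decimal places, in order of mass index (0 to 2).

Step 0: x=[4.0000 10.0000 14.0000] v=[0.0000 0.0000 0.0000]
Step 1: x=[4.1600 9.8400 14.0000] v=[0.8000 -0.8000 0.0000]
Step 2: x=[4.4544 9.5584 13.9872] v=[1.4720 -1.4080 -0.0640]
Step 3: x=[4.8371 9.2228 13.9401] v=[1.9136 -1.6781 -0.2355]
Step 4: x=[5.2507 8.9137 13.8356] v=[2.0679 -1.5455 -0.5224]
Step 5: x=[5.6373 8.7053 13.6574] v=[1.9331 -1.0419 -0.8912]

Answer: 5.6373 8.7053 13.6574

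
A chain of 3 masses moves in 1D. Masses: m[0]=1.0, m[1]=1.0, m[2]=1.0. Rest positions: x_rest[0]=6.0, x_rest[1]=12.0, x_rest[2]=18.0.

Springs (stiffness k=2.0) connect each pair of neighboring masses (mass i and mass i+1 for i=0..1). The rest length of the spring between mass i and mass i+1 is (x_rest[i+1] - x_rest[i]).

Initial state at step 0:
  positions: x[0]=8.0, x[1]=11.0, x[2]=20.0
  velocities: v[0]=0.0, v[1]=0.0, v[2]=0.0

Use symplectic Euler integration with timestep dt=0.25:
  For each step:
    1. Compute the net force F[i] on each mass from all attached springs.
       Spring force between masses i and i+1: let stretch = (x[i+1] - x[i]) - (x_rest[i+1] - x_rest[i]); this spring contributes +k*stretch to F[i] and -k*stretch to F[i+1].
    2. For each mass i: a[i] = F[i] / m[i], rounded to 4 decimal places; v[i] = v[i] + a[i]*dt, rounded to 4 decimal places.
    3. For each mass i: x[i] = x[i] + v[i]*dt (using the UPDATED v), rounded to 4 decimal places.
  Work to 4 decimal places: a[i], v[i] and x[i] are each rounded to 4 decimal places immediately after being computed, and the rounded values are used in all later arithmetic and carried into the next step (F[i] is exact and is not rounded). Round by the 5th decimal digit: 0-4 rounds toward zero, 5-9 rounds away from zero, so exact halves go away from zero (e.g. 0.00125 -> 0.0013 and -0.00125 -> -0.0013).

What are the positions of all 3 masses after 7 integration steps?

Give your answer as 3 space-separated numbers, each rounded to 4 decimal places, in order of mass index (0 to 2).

Answer: 6.9532 13.0937 18.9532

Derivation:
Step 0: x=[8.0000 11.0000 20.0000] v=[0.0000 0.0000 0.0000]
Step 1: x=[7.6250 11.7500 19.6250] v=[-1.5000 3.0000 -1.5000]
Step 2: x=[7.0156 12.9688 19.0156] v=[-2.4375 4.8750 -2.4375]
Step 3: x=[6.4004 14.1993 18.4004] v=[-2.4609 4.9218 -2.4609]
Step 4: x=[6.0100 14.9800 18.0100] v=[-1.5615 3.1229 -1.5615]
Step 5: x=[5.9909 15.0182 17.9909] v=[-0.0765 0.1529 -0.0765]
Step 6: x=[6.3502 14.2996 18.3502] v=[1.4372 -2.8744 1.4372]
Step 7: x=[6.9532 13.0937 18.9532] v=[2.4119 -4.8238 2.4119]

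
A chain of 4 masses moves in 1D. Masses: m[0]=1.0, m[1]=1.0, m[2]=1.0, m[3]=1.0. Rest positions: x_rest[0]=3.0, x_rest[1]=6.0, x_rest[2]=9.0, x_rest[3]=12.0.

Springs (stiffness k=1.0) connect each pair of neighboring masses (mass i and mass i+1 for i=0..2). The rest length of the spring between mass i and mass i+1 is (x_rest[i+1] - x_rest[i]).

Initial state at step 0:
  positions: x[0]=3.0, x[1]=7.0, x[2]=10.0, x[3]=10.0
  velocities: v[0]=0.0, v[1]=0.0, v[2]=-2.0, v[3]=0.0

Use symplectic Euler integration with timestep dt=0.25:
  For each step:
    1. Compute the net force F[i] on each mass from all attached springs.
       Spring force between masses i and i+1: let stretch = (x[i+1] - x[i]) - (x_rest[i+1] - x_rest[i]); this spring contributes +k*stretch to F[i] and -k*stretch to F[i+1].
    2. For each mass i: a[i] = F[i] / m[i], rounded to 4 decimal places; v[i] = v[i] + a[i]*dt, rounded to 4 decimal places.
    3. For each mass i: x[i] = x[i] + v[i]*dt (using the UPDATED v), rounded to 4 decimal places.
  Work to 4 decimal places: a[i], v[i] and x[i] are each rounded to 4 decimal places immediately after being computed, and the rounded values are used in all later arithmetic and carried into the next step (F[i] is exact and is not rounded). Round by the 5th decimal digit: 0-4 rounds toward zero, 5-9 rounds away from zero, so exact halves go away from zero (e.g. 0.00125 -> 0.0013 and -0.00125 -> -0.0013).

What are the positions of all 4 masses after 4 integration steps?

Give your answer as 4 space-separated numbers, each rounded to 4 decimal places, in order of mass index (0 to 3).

Answer: 3.5002 6.1173 7.1142 11.2684

Derivation:
Step 0: x=[3.0000 7.0000 10.0000 10.0000] v=[0.0000 0.0000 -2.0000 0.0000]
Step 1: x=[3.0625 6.9375 9.3125 10.1875] v=[0.2500 -0.2500 -2.7500 0.7500]
Step 2: x=[3.1797 6.7813 8.5313 10.5078] v=[0.4688 -0.6250 -3.1250 1.2813]
Step 3: x=[3.3345 6.5093 7.7642 10.8921] v=[0.6192 -1.0879 -3.0684 1.5372]
Step 4: x=[3.5002 6.1173 7.1142 11.2684] v=[0.6629 -1.5679 -2.6002 1.5052]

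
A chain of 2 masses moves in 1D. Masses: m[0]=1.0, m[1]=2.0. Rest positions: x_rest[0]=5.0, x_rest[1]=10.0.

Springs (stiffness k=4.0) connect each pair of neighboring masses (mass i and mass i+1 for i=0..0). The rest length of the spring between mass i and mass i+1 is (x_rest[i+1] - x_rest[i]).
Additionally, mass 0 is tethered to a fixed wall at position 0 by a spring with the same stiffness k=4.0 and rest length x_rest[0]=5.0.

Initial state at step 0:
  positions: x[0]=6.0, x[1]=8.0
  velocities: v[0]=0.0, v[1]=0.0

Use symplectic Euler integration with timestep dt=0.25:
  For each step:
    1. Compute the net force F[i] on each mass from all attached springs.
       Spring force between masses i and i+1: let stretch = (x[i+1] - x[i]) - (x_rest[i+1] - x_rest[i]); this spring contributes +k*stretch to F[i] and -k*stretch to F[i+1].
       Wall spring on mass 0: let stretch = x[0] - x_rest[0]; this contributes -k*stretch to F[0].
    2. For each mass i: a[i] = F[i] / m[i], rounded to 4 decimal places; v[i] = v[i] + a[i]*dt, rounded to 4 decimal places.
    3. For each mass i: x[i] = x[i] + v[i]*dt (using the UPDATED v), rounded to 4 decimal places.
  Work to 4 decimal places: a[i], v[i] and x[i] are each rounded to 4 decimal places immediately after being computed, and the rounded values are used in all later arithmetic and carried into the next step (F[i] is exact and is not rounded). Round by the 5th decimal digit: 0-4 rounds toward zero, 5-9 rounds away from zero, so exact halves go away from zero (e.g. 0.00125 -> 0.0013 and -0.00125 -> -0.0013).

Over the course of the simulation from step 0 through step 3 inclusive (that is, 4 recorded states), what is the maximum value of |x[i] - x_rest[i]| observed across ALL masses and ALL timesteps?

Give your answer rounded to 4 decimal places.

Step 0: x=[6.0000 8.0000] v=[0.0000 0.0000]
Step 1: x=[5.0000 8.3750] v=[-4.0000 1.5000]
Step 2: x=[3.5938 8.9531] v=[-5.6250 2.3125]
Step 3: x=[2.6289 9.4863] v=[-3.8595 2.1329]
Max displacement = 2.3711

Answer: 2.3711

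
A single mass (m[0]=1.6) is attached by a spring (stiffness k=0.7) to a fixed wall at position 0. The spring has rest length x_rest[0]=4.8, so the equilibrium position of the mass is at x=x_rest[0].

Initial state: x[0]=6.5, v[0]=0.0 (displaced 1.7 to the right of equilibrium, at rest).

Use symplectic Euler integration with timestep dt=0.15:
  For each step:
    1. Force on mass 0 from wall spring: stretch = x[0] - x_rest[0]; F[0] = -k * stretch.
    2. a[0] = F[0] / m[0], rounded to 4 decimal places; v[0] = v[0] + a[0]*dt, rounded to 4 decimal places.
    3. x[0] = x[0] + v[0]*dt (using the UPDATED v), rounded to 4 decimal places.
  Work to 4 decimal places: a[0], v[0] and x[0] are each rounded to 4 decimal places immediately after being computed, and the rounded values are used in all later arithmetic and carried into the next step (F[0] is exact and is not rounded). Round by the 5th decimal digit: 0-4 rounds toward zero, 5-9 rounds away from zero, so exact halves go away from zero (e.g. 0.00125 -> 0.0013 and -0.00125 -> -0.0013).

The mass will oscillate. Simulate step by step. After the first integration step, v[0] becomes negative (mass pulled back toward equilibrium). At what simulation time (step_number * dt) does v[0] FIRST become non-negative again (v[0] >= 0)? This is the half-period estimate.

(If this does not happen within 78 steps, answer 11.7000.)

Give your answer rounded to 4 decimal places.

Answer: 4.8000

Derivation:
Step 0: x=[6.5000] v=[0.0000]
Step 1: x=[6.4833] v=[-0.1116]
Step 2: x=[6.4500] v=[-0.2221]
Step 3: x=[6.4004] v=[-0.3304]
Step 4: x=[6.3351] v=[-0.4354]
Step 5: x=[6.2547] v=[-0.5361]
Step 6: x=[6.1600] v=[-0.6316]
Step 7: x=[6.0519] v=[-0.7209]
Step 8: x=[5.9314] v=[-0.8031]
Step 9: x=[5.7998] v=[-0.8774]
Step 10: x=[5.6584] v=[-0.9430]
Step 11: x=[5.5085] v=[-0.9993]
Step 12: x=[5.3516] v=[-1.0458]
Step 13: x=[5.1893] v=[-1.0820]
Step 14: x=[5.0232] v=[-1.1075]
Step 15: x=[4.8549] v=[-1.1222]
Step 16: x=[4.6860] v=[-1.1258]
Step 17: x=[4.5183] v=[-1.1183]
Step 18: x=[4.3533] v=[-1.0998]
Step 19: x=[4.1927] v=[-1.0705]
Step 20: x=[4.0381] v=[-1.0306]
Step 21: x=[3.8910] v=[-0.9806]
Step 22: x=[3.7529] v=[-0.9209]
Step 23: x=[3.6251] v=[-0.8522]
Step 24: x=[3.5088] v=[-0.7751]
Step 25: x=[3.4052] v=[-0.6904]
Step 26: x=[3.3154] v=[-0.5989]
Step 27: x=[3.2402] v=[-0.5015]
Step 28: x=[3.1803] v=[-0.3991]
Step 29: x=[3.1364] v=[-0.2928]
Step 30: x=[3.1089] v=[-0.1836]
Step 31: x=[3.0980] v=[-0.0726]
Step 32: x=[3.1039] v=[0.0391]
First v>=0 after going negative at step 32, time=4.8000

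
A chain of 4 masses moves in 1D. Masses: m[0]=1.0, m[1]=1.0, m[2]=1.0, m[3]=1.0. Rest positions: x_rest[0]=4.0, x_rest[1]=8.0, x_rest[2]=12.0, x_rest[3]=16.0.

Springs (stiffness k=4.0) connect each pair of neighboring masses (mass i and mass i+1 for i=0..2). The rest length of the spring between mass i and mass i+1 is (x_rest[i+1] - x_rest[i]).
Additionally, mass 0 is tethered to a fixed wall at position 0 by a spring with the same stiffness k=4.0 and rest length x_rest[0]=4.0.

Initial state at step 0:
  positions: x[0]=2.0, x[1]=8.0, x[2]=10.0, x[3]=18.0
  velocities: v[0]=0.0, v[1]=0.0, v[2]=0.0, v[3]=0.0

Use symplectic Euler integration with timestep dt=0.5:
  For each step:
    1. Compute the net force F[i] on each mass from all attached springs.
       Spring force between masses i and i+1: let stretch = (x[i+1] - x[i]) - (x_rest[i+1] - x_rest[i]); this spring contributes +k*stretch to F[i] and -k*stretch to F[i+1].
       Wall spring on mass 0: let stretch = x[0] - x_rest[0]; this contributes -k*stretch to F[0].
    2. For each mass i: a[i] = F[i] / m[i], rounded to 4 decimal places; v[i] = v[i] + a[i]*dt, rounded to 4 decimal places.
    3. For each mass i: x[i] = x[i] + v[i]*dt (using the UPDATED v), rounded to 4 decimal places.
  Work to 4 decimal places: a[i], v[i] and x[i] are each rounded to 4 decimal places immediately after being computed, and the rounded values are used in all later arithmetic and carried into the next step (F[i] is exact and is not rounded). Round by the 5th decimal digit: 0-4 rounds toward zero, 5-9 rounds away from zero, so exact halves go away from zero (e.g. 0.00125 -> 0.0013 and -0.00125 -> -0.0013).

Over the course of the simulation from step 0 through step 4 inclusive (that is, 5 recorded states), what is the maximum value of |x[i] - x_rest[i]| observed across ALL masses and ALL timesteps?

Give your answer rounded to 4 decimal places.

Step 0: x=[2.0000 8.0000 10.0000 18.0000] v=[0.0000 0.0000 0.0000 0.0000]
Step 1: x=[6.0000 4.0000 16.0000 14.0000] v=[8.0000 -8.0000 12.0000 -8.0000]
Step 2: x=[2.0000 14.0000 8.0000 16.0000] v=[-8.0000 20.0000 -16.0000 4.0000]
Step 3: x=[8.0000 6.0000 14.0000 14.0000] v=[12.0000 -16.0000 12.0000 -4.0000]
Step 4: x=[4.0000 8.0000 12.0000 16.0000] v=[-8.0000 4.0000 -4.0000 4.0000]
Max displacement = 6.0000

Answer: 6.0000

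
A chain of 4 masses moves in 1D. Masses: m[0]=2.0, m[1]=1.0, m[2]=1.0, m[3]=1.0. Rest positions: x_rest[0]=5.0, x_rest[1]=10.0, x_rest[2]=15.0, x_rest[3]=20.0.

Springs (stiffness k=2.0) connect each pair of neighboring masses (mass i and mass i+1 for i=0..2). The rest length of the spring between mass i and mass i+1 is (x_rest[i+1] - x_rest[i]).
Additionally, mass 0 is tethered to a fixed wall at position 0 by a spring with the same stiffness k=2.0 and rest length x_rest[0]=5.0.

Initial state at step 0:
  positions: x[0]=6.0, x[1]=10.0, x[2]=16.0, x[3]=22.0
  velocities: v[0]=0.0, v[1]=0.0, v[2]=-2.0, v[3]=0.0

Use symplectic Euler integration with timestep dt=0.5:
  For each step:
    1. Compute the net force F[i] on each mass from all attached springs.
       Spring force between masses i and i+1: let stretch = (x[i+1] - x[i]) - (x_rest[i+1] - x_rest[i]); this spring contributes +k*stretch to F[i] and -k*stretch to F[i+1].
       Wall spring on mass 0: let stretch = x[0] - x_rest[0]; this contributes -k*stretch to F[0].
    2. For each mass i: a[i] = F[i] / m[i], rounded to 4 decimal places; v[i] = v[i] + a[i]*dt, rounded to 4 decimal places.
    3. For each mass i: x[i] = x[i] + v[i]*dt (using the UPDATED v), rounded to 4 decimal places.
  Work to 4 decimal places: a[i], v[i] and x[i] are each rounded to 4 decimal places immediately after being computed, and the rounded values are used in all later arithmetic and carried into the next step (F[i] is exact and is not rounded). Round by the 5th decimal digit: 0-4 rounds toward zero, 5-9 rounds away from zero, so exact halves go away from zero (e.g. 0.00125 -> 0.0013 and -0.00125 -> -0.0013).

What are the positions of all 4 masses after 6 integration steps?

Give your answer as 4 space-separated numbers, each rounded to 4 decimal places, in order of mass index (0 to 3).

Step 0: x=[6.0000 10.0000 16.0000 22.0000] v=[0.0000 0.0000 -2.0000 0.0000]
Step 1: x=[5.5000 11.0000 15.0000 21.5000] v=[-1.0000 2.0000 -2.0000 -1.0000]
Step 2: x=[5.0000 11.2500 15.2500 20.2500] v=[-1.0000 0.5000 0.5000 -2.5000]
Step 3: x=[4.8125 10.3750 16.0000 19.0000] v=[-0.3750 -1.7500 1.5000 -2.5000]
Step 4: x=[4.8125 9.5313 15.4375 18.7500] v=[0.0000 -1.6875 -1.1250 -0.5000]
Step 5: x=[4.7891 9.2813 13.5782 19.3438] v=[-0.0469 -0.5001 -3.7187 1.1875]
Step 6: x=[4.6914 8.9336 12.4532 19.5548] v=[-0.1954 -0.6954 -2.2500 0.4219]

Answer: 4.6914 8.9336 12.4532 19.5548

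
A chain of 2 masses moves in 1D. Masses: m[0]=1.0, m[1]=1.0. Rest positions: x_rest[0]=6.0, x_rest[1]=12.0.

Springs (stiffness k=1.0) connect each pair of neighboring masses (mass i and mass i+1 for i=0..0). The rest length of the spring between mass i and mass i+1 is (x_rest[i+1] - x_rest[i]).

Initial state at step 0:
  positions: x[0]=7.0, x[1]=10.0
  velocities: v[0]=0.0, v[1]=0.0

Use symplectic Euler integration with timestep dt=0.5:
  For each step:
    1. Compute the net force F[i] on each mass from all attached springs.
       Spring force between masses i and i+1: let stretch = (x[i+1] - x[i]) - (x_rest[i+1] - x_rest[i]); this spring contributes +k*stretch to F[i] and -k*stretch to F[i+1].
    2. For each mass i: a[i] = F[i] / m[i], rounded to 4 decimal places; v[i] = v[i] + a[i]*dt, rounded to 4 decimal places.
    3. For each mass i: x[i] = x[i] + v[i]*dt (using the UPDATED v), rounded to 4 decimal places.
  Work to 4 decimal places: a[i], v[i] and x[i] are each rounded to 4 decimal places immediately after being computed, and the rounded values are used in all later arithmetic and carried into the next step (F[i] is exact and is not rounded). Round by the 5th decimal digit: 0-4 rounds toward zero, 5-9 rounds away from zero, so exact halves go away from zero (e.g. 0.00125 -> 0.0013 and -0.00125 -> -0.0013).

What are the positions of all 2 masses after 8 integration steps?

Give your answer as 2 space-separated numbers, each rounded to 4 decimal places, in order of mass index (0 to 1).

Step 0: x=[7.0000 10.0000] v=[0.0000 0.0000]
Step 1: x=[6.2500 10.7500] v=[-1.5000 1.5000]
Step 2: x=[5.1250 11.8750] v=[-2.2500 2.2500]
Step 3: x=[4.1875 12.8125] v=[-1.8750 1.8750]
Step 4: x=[3.9063 13.0938] v=[-0.5625 0.5625]
Step 5: x=[4.4220 12.5782] v=[1.0313 -1.0313]
Step 6: x=[5.4767 11.5235] v=[2.1094 -2.1094]
Step 7: x=[6.5431 10.4571] v=[2.1328 -2.1328]
Step 8: x=[7.0880 9.9122] v=[1.0898 -1.0898]

Answer: 7.0880 9.9122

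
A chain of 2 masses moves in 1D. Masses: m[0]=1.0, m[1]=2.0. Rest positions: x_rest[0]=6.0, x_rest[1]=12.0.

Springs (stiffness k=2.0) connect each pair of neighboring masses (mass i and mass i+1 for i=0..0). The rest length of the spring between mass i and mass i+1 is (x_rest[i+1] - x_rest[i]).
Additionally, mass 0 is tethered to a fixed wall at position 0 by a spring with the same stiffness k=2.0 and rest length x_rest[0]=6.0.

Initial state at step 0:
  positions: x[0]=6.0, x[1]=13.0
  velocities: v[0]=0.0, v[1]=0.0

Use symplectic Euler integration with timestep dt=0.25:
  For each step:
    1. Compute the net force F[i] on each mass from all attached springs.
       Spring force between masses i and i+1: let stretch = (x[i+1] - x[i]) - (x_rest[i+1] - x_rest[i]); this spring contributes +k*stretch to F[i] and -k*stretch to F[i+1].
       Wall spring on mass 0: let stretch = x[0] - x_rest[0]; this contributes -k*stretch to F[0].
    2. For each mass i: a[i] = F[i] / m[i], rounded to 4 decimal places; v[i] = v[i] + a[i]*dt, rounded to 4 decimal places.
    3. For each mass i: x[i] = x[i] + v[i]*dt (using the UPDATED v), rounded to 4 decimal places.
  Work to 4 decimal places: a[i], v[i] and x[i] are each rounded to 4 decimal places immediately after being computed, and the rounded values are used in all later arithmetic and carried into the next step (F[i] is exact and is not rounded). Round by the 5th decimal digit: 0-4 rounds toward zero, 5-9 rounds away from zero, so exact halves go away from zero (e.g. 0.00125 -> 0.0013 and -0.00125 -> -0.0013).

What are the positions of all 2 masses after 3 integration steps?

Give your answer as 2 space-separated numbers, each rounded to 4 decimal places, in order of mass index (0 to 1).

Answer: 6.5660 12.6804

Derivation:
Step 0: x=[6.0000 13.0000] v=[0.0000 0.0000]
Step 1: x=[6.1250 12.9375] v=[0.5000 -0.2500]
Step 2: x=[6.3360 12.8242] v=[0.8438 -0.4531]
Step 3: x=[6.5660 12.6804] v=[0.9199 -0.5752]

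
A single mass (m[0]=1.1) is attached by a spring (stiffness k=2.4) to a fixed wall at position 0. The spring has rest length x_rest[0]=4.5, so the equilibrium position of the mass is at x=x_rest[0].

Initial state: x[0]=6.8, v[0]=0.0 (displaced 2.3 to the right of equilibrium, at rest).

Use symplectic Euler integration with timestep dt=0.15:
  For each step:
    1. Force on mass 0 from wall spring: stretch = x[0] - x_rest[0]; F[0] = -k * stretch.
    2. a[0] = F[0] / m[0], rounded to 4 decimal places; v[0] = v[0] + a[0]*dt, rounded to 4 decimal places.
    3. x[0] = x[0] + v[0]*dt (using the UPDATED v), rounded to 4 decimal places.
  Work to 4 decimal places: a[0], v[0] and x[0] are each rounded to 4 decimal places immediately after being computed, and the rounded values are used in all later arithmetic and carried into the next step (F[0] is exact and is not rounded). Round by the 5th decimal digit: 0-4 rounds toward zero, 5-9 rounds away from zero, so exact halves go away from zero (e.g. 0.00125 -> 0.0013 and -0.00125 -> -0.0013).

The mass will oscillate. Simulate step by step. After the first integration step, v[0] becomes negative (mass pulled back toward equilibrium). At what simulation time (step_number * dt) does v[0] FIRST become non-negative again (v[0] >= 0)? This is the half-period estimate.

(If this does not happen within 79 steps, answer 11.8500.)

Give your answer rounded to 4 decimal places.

Answer: 2.2500

Derivation:
Step 0: x=[6.8000] v=[0.0000]
Step 1: x=[6.6871] v=[-0.7527]
Step 2: x=[6.4668] v=[-1.4685]
Step 3: x=[6.1500] v=[-2.1122]
Step 4: x=[5.7522] v=[-2.6522]
Step 5: x=[5.2929] v=[-3.0620]
Step 6: x=[4.7947] v=[-3.3215]
Step 7: x=[4.2820] v=[-3.4180]
Step 8: x=[3.7800] v=[-3.3467]
Step 9: x=[3.3133] v=[-3.1111]
Step 10: x=[2.9049] v=[-2.7227]
Step 11: x=[2.5748] v=[-2.2007]
Step 12: x=[2.3392] v=[-1.5706]
Step 13: x=[2.2097] v=[-0.8634]
Step 14: x=[2.1926] v=[-0.1139]
Step 15: x=[2.2888] v=[0.6412]
First v>=0 after going negative at step 15, time=2.2500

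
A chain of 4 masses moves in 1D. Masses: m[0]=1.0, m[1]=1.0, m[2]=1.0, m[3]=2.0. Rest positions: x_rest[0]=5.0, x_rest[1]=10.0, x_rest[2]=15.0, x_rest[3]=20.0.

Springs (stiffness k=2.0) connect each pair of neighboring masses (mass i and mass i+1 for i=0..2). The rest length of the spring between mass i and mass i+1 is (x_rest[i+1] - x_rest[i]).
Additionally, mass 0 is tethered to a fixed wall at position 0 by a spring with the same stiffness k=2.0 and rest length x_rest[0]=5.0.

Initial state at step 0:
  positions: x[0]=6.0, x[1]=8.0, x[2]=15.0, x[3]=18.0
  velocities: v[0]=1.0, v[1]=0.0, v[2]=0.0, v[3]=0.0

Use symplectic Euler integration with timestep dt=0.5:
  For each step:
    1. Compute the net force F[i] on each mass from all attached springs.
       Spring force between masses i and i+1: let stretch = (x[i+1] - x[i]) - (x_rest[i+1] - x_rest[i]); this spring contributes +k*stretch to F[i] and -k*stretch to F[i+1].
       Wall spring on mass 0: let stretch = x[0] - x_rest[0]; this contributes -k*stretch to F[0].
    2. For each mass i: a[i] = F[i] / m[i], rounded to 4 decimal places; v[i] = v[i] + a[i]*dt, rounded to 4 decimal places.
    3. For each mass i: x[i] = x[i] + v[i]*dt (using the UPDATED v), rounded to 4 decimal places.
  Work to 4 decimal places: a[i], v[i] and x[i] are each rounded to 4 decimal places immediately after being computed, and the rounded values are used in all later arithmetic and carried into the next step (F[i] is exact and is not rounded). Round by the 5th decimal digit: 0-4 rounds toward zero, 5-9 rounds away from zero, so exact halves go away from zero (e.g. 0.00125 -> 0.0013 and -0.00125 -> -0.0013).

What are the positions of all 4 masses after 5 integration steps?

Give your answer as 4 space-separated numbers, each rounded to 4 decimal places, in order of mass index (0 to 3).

Answer: 4.3594 9.2266 14.6134 19.7598

Derivation:
Step 0: x=[6.0000 8.0000 15.0000 18.0000] v=[1.0000 0.0000 0.0000 0.0000]
Step 1: x=[4.5000 10.5000 13.0000 18.5000] v=[-3.0000 5.0000 -4.0000 1.0000]
Step 2: x=[3.7500 11.2500 12.5000 18.8750] v=[-1.5000 1.5000 -1.0000 0.7500]
Step 3: x=[4.8750 8.8750 14.5625 18.9063] v=[2.2500 -4.7500 4.1250 0.0625]
Step 4: x=[5.5625 7.3438 15.9532 19.1016] v=[1.3750 -3.0625 2.7813 0.3906]
Step 5: x=[4.3594 9.2266 14.6134 19.7598] v=[-2.4062 3.7656 -2.6797 1.3164]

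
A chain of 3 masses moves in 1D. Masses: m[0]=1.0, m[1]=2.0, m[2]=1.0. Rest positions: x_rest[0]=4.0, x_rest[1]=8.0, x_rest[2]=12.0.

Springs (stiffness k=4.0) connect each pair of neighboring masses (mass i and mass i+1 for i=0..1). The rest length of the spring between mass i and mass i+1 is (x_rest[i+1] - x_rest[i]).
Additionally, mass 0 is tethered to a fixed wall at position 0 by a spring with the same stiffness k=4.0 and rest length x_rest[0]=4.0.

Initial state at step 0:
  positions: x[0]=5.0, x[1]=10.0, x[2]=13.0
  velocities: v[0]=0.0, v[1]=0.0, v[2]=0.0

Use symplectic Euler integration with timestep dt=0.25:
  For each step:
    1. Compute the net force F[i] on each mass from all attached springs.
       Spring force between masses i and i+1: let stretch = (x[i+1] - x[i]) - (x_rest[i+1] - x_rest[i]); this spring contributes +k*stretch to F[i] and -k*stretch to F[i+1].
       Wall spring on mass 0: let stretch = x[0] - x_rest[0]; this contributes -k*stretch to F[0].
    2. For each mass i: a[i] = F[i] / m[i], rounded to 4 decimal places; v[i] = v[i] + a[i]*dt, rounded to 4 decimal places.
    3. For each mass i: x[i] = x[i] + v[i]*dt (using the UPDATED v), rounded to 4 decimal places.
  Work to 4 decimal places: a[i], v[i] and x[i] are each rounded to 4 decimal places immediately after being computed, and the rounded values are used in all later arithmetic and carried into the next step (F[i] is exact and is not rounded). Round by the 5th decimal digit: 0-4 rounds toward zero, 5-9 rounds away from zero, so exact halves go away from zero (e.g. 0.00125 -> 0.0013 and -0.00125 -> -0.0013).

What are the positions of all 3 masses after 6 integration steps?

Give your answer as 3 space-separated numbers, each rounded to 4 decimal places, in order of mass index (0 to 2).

Step 0: x=[5.0000 10.0000 13.0000] v=[0.0000 0.0000 0.0000]
Step 1: x=[5.0000 9.7500 13.2500] v=[0.0000 -1.0000 1.0000]
Step 2: x=[4.9375 9.3438 13.6250] v=[-0.2500 -1.6250 1.5000]
Step 3: x=[4.7422 8.9219 13.9297] v=[-0.7812 -1.6876 1.2188]
Step 4: x=[4.4063 8.6035 13.9825] v=[-1.3437 -1.2736 0.2110]
Step 5: x=[4.0181 8.4328 13.6905] v=[-1.5528 -0.6827 -1.1680]
Step 6: x=[3.7291 8.3675 13.0841] v=[-1.1562 -0.2612 -2.4257]

Answer: 3.7291 8.3675 13.0841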